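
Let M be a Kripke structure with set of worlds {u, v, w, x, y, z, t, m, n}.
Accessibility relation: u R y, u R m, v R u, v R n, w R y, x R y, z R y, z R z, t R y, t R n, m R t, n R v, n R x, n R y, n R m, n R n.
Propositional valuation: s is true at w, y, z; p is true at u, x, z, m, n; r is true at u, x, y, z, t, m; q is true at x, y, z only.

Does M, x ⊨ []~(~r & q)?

Yes

At x: []~(~r & q) requires ~(~r & q) at every successor {y}.
  At y: ~(~r & q) is true.
So []~(~r & q) is true at x.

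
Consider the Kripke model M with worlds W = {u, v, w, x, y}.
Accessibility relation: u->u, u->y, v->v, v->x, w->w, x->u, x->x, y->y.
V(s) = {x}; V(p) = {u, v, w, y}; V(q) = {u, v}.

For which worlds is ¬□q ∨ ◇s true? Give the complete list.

Let φ = ¬□q ∨ ◇s. Evaluate φ at each world:
  u (successors {u, y}): φ is true.
  v (successors {v, x}): φ is true.
  w (successors {w}): φ is true.
  x (successors {u, x}): φ is true.
  y (successors {y}): φ is true.
For instance, at x:
  At x: ¬□q is true, ◇s is true, so ¬□q ∨ ◇s is true.
    At x: □q is false, so ¬□q is true.
      At x: □q requires q at every successor {u, x}.
        q fails at x, so □q is false at x.
    At x: ◇s requires s at some successor in {u, x}.
      s holds at x, so ◇s is true at x.
Satisfying worlds: {u, v, w, x, y}

u, v, w, x, y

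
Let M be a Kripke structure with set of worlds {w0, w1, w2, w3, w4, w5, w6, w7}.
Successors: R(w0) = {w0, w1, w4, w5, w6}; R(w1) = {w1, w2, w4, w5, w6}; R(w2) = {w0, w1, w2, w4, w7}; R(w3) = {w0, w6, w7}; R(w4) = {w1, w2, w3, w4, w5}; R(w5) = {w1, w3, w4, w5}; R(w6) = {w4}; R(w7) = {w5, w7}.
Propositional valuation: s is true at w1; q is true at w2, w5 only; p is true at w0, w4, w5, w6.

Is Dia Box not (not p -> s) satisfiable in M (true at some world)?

Let φ = Dia Box not (not p -> s). Evaluate φ at each world:
  w0 (successors {w0, w1, w4, w5, w6}): φ is false.
  w1 (successors {w1, w2, w4, w5, w6}): φ is false.
  w2 (successors {w0, w1, w2, w4, w7}): φ is false.
  w3 (successors {w0, w6, w7}): φ is false.
  w4 (successors {w1, w2, w3, w4, w5}): φ is false.
  w5 (successors {w1, w3, w4, w5}): φ is false.
  w6 (successors {w4}): φ is false.
  w7 (successors {w5, w7}): φ is false.
For instance, at w7:
  At w7: Dia Box not (not p -> s) requires Box not (not p -> s) at some successor in {w5, w7}.
    At w5: Box not (not p -> s) is false.
    At w7: Box not (not p -> s) is false.
  So Dia Box not (not p -> s) is false at w7.

No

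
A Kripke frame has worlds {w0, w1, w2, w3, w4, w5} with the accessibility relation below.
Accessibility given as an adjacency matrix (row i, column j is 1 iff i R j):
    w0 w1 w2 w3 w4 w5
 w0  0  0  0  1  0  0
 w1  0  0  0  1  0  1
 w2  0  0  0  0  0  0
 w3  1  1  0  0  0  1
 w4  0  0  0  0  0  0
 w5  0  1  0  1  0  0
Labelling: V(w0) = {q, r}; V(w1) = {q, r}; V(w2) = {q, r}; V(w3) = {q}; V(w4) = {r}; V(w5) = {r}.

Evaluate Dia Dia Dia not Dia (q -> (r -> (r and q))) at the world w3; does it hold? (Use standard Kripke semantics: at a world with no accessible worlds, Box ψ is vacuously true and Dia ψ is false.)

At w3: Dia Dia Dia not Dia (q -> (r -> (r and q))) requires Dia Dia not Dia (q -> (r -> (r and q))) at some successor in {w0, w1, w5}.
  At w0: Dia Dia not Dia (q -> (r -> (r and q))) is false.
  At w1: Dia Dia not Dia (q -> (r -> (r and q))) is false.
  At w5: Dia Dia not Dia (q -> (r -> (r and q))) is false.
So Dia Dia Dia not Dia (q -> (r -> (r and q))) is false at w3.

No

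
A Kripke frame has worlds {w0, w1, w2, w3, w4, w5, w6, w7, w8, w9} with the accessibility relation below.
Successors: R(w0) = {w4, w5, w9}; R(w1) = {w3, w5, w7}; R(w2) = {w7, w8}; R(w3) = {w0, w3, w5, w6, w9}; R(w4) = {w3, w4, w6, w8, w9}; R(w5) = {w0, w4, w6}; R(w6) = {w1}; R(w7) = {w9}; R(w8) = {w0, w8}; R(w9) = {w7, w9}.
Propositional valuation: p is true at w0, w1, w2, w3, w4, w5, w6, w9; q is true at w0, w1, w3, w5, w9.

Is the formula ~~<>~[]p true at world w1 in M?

No

Recall that []ψ holds at a world iff ψ holds at every accessible world, and <>ψ holds iff ψ holds at some accessible world.
At w1: ~<>~[]p is true, so ~~<>~[]p is false.
  At w1: <>~[]p is false, so ~<>~[]p is true.
    At w1: <>~[]p requires ~[]p at some successor in {w3, w5, w7}.
      At w3: ~[]p is false.
      At w5: ~[]p is false.
      At w7: ~[]p is false.
    So <>~[]p is false at w1.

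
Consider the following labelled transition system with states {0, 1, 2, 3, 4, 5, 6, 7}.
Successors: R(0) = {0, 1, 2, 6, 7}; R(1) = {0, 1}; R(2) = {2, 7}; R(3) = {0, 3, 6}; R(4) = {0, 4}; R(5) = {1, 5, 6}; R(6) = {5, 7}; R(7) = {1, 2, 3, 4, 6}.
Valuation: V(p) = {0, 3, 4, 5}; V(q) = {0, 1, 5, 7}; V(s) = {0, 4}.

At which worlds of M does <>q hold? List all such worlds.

Let φ = <>q. Evaluate φ at each world:
  0 (successors {0, 1, 2, 6, 7}): φ is true.
  1 (successors {0, 1}): φ is true.
  2 (successors {2, 7}): φ is true.
  3 (successors {0, 3, 6}): φ is true.
  4 (successors {0, 4}): φ is true.
  5 (successors {1, 5, 6}): φ is true.
  6 (successors {5, 7}): φ is true.
  7 (successors {1, 2, 3, 4, 6}): φ is true.
For instance, at 3:
  At 3: <>q requires q at some successor in {0, 3, 6}.
    q holds at 0, so <>q is true at 3.
Satisfying worlds: {0, 1, 2, 3, 4, 5, 6, 7}

0, 1, 2, 3, 4, 5, 6, 7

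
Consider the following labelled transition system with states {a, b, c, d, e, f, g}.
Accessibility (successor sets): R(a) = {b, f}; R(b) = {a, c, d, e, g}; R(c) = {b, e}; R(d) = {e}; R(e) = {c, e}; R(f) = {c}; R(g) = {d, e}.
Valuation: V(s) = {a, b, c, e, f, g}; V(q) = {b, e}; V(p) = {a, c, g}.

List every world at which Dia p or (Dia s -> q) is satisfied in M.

Recall that Dia ψ holds at a world iff ψ holds at some accessible world.
Let φ = Dia p or (Dia s -> q). Evaluate φ at each world:
  a (successors {b, f}): φ is false.
  b (successors {a, c, d, e, g}): φ is true.
  c (successors {b, e}): φ is false.
  d (successors {e}): φ is false.
  e (successors {c, e}): φ is true.
  f (successors {c}): φ is true.
  g (successors {d, e}): φ is false.
For instance, at f:
  At f: Dia p is true, Dia s -> q is false, so Dia p or (Dia s -> q) is true.
    At f: Dia p requires p at some successor in {c}.
      p holds at c, so Dia p is true at f.
    At f: Dia s is true, q is false, so Dia s -> q is false.
      At f: Dia s requires s at some successor in {c}.
        s holds at c, so Dia s is true at f.
Satisfying worlds: {b, e, f}

b, e, f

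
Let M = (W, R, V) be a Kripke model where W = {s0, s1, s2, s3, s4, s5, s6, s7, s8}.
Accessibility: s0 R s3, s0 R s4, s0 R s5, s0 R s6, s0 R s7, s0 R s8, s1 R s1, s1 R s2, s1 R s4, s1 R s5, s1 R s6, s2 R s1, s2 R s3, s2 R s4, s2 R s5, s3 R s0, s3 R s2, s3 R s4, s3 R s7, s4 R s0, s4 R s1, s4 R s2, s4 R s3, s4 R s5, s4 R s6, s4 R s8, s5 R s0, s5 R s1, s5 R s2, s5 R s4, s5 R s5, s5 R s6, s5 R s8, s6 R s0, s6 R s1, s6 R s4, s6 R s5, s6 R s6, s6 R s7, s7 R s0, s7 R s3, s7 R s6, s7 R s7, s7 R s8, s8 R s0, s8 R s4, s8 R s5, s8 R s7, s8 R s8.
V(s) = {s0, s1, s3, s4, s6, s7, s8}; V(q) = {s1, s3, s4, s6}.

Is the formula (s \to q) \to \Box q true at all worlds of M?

Let φ = (s \to q) \to \Box q. Evaluate φ at each world:
  s0 (successors {s3, s4, s5, s6, s7, s8}): φ is true.
  s1 (successors {s1, s2, s4, s5, s6}): φ is false.
  s2 (successors {s1, s3, s4, s5}): φ is false.
  s3 (successors {s0, s2, s4, s7}): φ is false.
  s4 (successors {s0, s1, s2, s3, s5, s6, s8}): φ is false.
  s5 (successors {s0, s1, s2, s4, s5, s6, s8}): φ is false.
  s6 (successors {s0, s1, s4, s5, s6, s7}): φ is false.
  s7 (successors {s0, s3, s6, s7, s8}): φ is true.
  s8 (successors {s0, s4, s5, s7, s8}): φ is true.
Detail at s1 (counterexample):
  At s1: s \to q is true, \Box q is false, so (s \to q) \to \Box q is false.
    At s1: \Box q requires q at every successor {s1, s2, s4, s5, s6}.
      q fails at s2, so \Box q is false at s1.

No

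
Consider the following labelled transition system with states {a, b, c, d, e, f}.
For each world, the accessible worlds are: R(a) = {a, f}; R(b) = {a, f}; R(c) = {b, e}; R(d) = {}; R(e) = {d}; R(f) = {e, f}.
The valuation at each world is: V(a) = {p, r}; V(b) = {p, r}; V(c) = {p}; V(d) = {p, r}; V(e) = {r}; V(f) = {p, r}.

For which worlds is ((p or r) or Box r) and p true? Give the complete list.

Recall that Box ψ holds at a world iff ψ holds at every accessible world, and Dia ψ holds iff ψ holds at some accessible world.
Let φ = ((p or r) or Box r) and p. Evaluate φ at each world:
  a (successors {a, f}): φ is true.
  b (successors {a, f}): φ is true.
  c (successors {b, e}): φ is true.
  d (successors ∅): φ is true.
  e (successors {d}): φ is false.
  f (successors {e, f}): φ is true.
For instance, at a:
  At a: (p or r) or Box r is true, p is true, so ((p or r) or Box r) and p is true.
    At a: p or r is true, Box r is true, so (p or r) or Box r is true.
      At a: Box r requires r at every successor {a, f}.
        At a: r is true.
        At f: r is true.
      So Box r is true at a.
Satisfying worlds: {a, b, c, d, f}

a, b, c, d, f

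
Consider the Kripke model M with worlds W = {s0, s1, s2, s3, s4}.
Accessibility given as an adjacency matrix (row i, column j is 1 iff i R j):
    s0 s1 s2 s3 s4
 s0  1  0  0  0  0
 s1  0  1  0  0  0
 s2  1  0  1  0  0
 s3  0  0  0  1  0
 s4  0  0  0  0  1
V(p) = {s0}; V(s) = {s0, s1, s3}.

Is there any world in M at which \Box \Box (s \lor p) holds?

Yes

Let φ = \Box \Box (s \lor p). Evaluate φ at each world:
  s0 (successors {s0}): φ is true.
  s1 (successors {s1}): φ is true.
  s2 (successors {s0, s2}): φ is false.
  s3 (successors {s3}): φ is true.
  s4 (successors {s4}): φ is false.
Detail at s0 (witness):
  At s0: \Box \Box (s \lor p) requires \Box (s \lor p) at every successor {s0}.
      At s0: \Box (s \lor p) requires s \lor p at every successor {s0}.
        At s0: s \lor p is true.
      So \Box (s \lor p) is true at s0.
  So \Box \Box (s \lor p) is true at s0.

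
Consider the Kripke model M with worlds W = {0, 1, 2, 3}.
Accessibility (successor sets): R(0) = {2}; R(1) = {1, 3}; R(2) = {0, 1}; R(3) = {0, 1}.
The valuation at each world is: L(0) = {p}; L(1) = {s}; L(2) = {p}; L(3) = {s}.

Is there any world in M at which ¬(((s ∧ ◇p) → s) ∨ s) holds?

Let φ = ¬(((s ∧ ◇p) → s) ∨ s). Evaluate φ at each world:
  0 (successors {2}): φ is false.
  1 (successors {1, 3}): φ is false.
  2 (successors {0, 1}): φ is false.
  3 (successors {0, 1}): φ is false.
For instance, at 0:
  At 0: ((s ∧ ◇p) → s) ∨ s is true, so ¬(((s ∧ ◇p) → s) ∨ s) is false.
    At 0: (s ∧ ◇p) → s is true, s is false, so ((s ∧ ◇p) → s) ∨ s is true.
      At 0: s ∧ ◇p is false, s is false, so (s ∧ ◇p) → s is true.

No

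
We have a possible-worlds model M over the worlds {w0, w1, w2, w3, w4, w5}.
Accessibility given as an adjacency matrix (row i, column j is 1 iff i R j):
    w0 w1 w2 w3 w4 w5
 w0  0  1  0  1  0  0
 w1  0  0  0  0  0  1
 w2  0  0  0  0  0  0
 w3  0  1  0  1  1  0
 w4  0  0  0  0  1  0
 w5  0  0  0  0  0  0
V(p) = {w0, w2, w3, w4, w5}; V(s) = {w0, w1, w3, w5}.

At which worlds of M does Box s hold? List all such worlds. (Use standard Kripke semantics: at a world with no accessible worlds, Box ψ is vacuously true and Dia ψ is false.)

Let φ = Box s. Evaluate φ at each world:
  w0 (successors {w1, w3}): φ is true.
  w1 (successors {w5}): φ is true.
  w2 (successors ∅): φ is true.
  w3 (successors {w1, w3, w4}): φ is false.
  w4 (successors {w4}): φ is false.
  w5 (successors ∅): φ is true.
For instance, at w3:
  At w3: Box s requires s at every successor {w1, w3, w4}.
    s fails at w4, so Box s is false at w3.
Satisfying worlds: {w0, w1, w2, w5}

w0, w1, w2, w5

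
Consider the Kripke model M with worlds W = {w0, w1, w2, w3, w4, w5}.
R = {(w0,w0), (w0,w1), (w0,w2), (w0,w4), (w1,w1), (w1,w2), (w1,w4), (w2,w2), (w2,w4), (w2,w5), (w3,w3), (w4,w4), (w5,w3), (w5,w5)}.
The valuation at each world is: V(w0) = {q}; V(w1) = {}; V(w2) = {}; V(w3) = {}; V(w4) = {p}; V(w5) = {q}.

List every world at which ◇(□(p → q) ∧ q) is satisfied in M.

Let φ = ◇(□(p → q) ∧ q). Evaluate φ at each world:
  w0 (successors {w0, w1, w2, w4}): φ is false.
  w1 (successors {w1, w2, w4}): φ is false.
  w2 (successors {w2, w4, w5}): φ is true.
  w3 (successors {w3}): φ is false.
  w4 (successors {w4}): φ is false.
  w5 (successors {w3, w5}): φ is true.
For instance, at w5:
  At w5: ◇(□(p → q) ∧ q) requires □(p → q) ∧ q at some successor in {w3, w5}.
    □(p → q) ∧ q holds at w5, so ◇(□(p → q) ∧ q) is true at w5.
      At w5: □(p → q) is true, q is true, so □(p → q) ∧ q is true.
Satisfying worlds: {w2, w5}

w2, w5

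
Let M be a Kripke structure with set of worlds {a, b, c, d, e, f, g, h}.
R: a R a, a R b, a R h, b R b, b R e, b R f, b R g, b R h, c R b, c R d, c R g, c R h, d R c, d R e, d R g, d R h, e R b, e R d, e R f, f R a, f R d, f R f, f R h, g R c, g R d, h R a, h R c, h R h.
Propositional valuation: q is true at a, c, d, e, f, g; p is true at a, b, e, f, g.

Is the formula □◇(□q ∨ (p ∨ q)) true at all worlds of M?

Yes

Recall that □ψ holds at a world iff ψ holds at every accessible world, and ◇ψ holds iff ψ holds at some accessible world.
Let φ = □◇(□q ∨ (p ∨ q)). Evaluate φ at each world:
  a (successors {a, b, h}): φ is true.
  b (successors {b, e, f, g, h}): φ is true.
  c (successors {b, d, g, h}): φ is true.
  d (successors {c, e, g, h}): φ is true.
  e (successors {b, d, f}): φ is true.
  f (successors {a, d, f, h}): φ is true.
  g (successors {c, d}): φ is true.
  h (successors {a, c, h}): φ is true.
For instance, at e:
  At e: □◇(□q ∨ (p ∨ q)) requires ◇(□q ∨ (p ∨ q)) at every successor {b, d, f}.
      At b: ◇(□q ∨ (p ∨ q)) requires □q ∨ (p ∨ q) at some successor in {b, e, f, g, h}.
        □q ∨ (p ∨ q) holds at b, so ◇(□q ∨ (p ∨ q)) is true at b.
      At d: ◇(□q ∨ (p ∨ q)) requires □q ∨ (p ∨ q) at some successor in {c, e, g, h}.
        □q ∨ (p ∨ q) holds at c, so ◇(□q ∨ (p ∨ q)) is true at d.
      At f: ◇(□q ∨ (p ∨ q)) requires □q ∨ (p ∨ q) at some successor in {a, d, f, h}.
        □q ∨ (p ∨ q) holds at a, so ◇(□q ∨ (p ∨ q)) is true at f.
  So □◇(□q ∨ (p ∨ q)) is true at e.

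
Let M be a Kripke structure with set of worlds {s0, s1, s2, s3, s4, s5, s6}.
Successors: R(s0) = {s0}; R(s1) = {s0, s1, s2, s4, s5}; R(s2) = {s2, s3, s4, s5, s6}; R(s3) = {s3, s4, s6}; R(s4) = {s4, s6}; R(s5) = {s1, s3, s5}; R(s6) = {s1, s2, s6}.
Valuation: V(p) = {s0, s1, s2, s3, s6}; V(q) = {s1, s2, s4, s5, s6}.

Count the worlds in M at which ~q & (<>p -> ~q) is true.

2

Let φ = ~q & (<>p -> ~q). Evaluate φ at each world:
  s0 (successors {s0}): φ is true.
  s1 (successors {s0, s1, s2, s4, s5}): φ is false.
  s2 (successors {s2, s3, s4, s5, s6}): φ is false.
  s3 (successors {s3, s4, s6}): φ is true.
  s4 (successors {s4, s6}): φ is false.
  s5 (successors {s1, s3, s5}): φ is false.
  s6 (successors {s1, s2, s6}): φ is false.
For instance, at s3:
  At s3: ~q is true, <>p -> ~q is true, so ~q & (<>p -> ~q) is true.
    At s3: <>p is true, ~q is true, so <>p -> ~q is true.
      At s3: <>p requires p at some successor in {s3, s4, s6}.
        p holds at s3, so <>p is true at s3.
Satisfying worlds: {s0, s3}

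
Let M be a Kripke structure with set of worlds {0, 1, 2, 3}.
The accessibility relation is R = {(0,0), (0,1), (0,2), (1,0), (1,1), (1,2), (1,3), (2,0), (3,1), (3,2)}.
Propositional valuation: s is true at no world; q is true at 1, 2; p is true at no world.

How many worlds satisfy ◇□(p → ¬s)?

4

Recall that □ψ holds at a world iff ψ holds at every accessible world, and ◇ψ holds iff ψ holds at some accessible world.
Let φ = ◇□(p → ¬s). Evaluate φ at each world:
  0 (successors {0, 1, 2}): φ is true.
  1 (successors {0, 1, 2, 3}): φ is true.
  2 (successors {0}): φ is true.
  3 (successors {1, 2}): φ is true.
For instance, at 0:
  At 0: ◇□(p → ¬s) requires □(p → ¬s) at some successor in {0, 1, 2}.
    □(p → ¬s) holds at 0, so ◇□(p → ¬s) is true at 0.
      At 0: □(p → ¬s) requires p → ¬s at every successor {0, 1, 2}.
        At 0: p → ¬s is true.
        At 1: p → ¬s is true.
        At 2: p → ¬s is true.
      So □(p → ¬s) is true at 0.
Satisfying worlds: {0, 1, 2, 3}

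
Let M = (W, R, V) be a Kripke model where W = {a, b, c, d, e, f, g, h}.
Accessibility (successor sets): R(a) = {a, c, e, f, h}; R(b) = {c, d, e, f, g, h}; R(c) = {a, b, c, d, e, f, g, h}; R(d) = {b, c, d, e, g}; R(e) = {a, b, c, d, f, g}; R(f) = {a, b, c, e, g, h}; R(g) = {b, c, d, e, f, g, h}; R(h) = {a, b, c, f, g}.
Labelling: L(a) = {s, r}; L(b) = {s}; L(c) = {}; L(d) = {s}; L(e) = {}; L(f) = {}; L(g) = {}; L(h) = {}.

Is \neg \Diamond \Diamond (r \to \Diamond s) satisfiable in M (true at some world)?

No

Recall that \Diamond ψ holds at a world iff ψ holds at some accessible world.
Let φ = \neg \Diamond \Diamond (r \to \Diamond s). Evaluate φ at each world:
  a (successors {a, c, e, f, h}): φ is false.
  b (successors {c, d, e, f, g, h}): φ is false.
  c (successors {a, b, c, d, e, f, g, h}): φ is false.
  d (successors {b, c, d, e, g}): φ is false.
  e (successors {a, b, c, d, f, g}): φ is false.
  f (successors {a, b, c, e, g, h}): φ is false.
  g (successors {b, c, d, e, f, g, h}): φ is false.
  h (successors {a, b, c, f, g}): φ is false.
For instance, at g:
  At g: \Diamond \Diamond (r \to \Diamond s) is true, so \neg \Diamond \Diamond (r \to \Diamond s) is false.
    At g: \Diamond \Diamond (r \to \Diamond s) requires \Diamond (r \to \Diamond s) at some successor in {b, c, d, e, f, g, h}.
      \Diamond (r \to \Diamond s) holds at b, so \Diamond \Diamond (r \to \Diamond s) is true at g.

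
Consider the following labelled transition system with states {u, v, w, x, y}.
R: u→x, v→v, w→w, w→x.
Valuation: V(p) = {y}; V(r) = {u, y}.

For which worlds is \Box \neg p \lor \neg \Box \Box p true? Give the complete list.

Let φ = \Box \neg p \lor \neg \Box \Box p. Evaluate φ at each world:
  u (successors {x}): φ is true.
  v (successors {v}): φ is true.
  w (successors {w, x}): φ is true.
  x (successors ∅): φ is true.
  y (successors ∅): φ is true.
For instance, at v:
  At v: \Box \neg p is true, \neg \Box \Box p is true, so \Box \neg p \lor \neg \Box \Box p is true.
    At v: \Box \neg p requires \neg p at every successor {v}.
      At v: \neg p is true.
    So \Box \neg p is true at v.
    At v: \Box \Box p is false, so \neg \Box \Box p is true.
      At v: \Box \Box p requires \Box p at every successor {v}.
        \Box p fails at v, so \Box \Box p is false at v.
Satisfying worlds: {u, v, w, x, y}

u, v, w, x, y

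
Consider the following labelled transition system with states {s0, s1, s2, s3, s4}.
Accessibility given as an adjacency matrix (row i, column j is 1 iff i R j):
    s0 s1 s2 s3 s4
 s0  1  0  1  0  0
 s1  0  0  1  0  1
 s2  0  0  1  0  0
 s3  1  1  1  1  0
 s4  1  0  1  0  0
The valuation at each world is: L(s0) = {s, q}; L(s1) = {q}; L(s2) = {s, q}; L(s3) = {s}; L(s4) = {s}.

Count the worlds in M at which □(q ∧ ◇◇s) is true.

3

Recall that □ψ holds at a world iff ψ holds at every accessible world, and ◇ψ holds iff ψ holds at some accessible world.
Let φ = □(q ∧ ◇◇s). Evaluate φ at each world:
  s0 (successors {s0, s2}): φ is true.
  s1 (successors {s2, s4}): φ is false.
  s2 (successors {s2}): φ is true.
  s3 (successors {s0, s1, s2, s3}): φ is false.
  s4 (successors {s0, s2}): φ is true.
For instance, at s4:
  At s4: □(q ∧ ◇◇s) requires q ∧ ◇◇s at every successor {s0, s2}.
      At s0: q is true, ◇◇s is true, so q ∧ ◇◇s is true.
      At s2: q is true, ◇◇s is true, so q ∧ ◇◇s is true.
  So □(q ∧ ◇◇s) is true at s4.
Satisfying worlds: {s0, s2, s4}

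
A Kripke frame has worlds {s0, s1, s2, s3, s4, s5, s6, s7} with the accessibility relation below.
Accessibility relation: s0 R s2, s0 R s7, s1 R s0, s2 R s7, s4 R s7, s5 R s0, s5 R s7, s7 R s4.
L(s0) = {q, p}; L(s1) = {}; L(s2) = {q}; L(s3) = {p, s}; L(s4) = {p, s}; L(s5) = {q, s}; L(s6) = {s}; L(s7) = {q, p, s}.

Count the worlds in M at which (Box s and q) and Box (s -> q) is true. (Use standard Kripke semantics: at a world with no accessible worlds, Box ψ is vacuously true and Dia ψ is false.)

1

Let φ = (Box s and q) and Box (s -> q). Evaluate φ at each world:
  s0 (successors {s2, s7}): φ is false.
  s1 (successors {s0}): φ is false.
  s2 (successors {s7}): φ is true.
  s3 (successors ∅): φ is false.
  s4 (successors {s7}): φ is false.
  s5 (successors {s0, s7}): φ is false.
  s6 (successors ∅): φ is false.
  s7 (successors {s4}): φ is false.
For instance, at s0:
  At s0: Box s and q is false, Box (s -> q) is true, so (Box s and q) and Box (s -> q) is false.
    At s0: Box s is false, q is true, so Box s and q is false.
      At s0: Box s requires s at every successor {s2, s7}.
        s fails at s2, so Box s is false at s0.
    At s0: Box (s -> q) requires s -> q at every successor {s2, s7}.
      At s2: s -> q is true.
      At s7: s -> q is true.
    So Box (s -> q) is true at s0.
Satisfying worlds: {s2}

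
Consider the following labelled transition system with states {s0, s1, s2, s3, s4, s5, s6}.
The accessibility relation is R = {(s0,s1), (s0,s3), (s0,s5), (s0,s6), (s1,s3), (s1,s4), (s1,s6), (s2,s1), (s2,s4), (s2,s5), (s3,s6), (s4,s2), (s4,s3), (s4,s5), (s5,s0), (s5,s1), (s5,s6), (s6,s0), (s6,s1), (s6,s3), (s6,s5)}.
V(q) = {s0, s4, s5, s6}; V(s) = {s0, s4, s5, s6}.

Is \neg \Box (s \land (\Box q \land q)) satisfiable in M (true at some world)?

Yes

Let φ = \neg \Box (s \land (\Box q \land q)). Evaluate φ at each world:
  s0 (successors {s1, s3, s5, s6}): φ is true.
  s1 (successors {s3, s4, s6}): φ is true.
  s2 (successors {s1, s4, s5}): φ is true.
  s3 (successors {s6}): φ is true.
  s4 (successors {s2, s3, s5}): φ is true.
  s5 (successors {s0, s1, s6}): φ is true.
  s6 (successors {s0, s1, s3, s5}): φ is true.
Detail at s0 (witness):
  At s0: \Box (s \land (\Box q \land q)) is false, so \neg \Box (s \land (\Box q \land q)) is true.
    At s0: \Box (s \land (\Box q \land q)) requires s \land (\Box q \land q) at every successor {s1, s3, s5, s6}.
      s \land (\Box q \land q) fails at s1, so \Box (s \land (\Box q \land q)) is false at s0.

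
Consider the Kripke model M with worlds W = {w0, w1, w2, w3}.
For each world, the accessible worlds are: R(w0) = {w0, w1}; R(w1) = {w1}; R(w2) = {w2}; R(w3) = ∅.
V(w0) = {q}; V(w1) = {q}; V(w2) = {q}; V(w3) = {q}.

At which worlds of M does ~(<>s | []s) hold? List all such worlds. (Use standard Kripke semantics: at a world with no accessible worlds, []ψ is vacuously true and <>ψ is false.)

Recall that []ψ holds at a world iff ψ holds at every accessible world, and <>ψ holds iff ψ holds at some accessible world.
Let φ = ~(<>s | []s). Evaluate φ at each world:
  w0 (successors {w0, w1}): φ is true.
  w1 (successors {w1}): φ is true.
  w2 (successors {w2}): φ is true.
  w3 (successors ∅): φ is false.
For instance, at w1:
  At w1: <>s | []s is false, so ~(<>s | []s) is true.
    At w1: <>s is false, []s is false, so <>s | []s is false.
      At w1: <>s requires s at some successor in {w1}.
        At w1: s is false.
      So <>s is false at w1.
      At w1: []s requires s at every successor {w1}.
        s fails at w1, so []s is false at w1.
Satisfying worlds: {w0, w1, w2}

w0, w1, w2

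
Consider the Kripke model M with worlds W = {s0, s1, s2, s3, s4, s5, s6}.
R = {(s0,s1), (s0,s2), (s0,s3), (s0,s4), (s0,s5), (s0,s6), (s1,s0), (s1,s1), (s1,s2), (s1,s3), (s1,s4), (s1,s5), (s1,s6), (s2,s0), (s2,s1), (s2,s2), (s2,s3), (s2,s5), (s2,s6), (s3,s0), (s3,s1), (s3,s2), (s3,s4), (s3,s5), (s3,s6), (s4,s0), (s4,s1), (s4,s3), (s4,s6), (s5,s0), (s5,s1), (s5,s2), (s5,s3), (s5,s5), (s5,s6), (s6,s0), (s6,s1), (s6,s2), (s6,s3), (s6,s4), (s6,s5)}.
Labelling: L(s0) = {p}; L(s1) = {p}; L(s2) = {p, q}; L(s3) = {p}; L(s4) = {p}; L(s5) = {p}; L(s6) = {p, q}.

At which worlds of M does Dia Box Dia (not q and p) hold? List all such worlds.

Recall that Box ψ holds at a world iff ψ holds at every accessible world, and Dia ψ holds iff ψ holds at some accessible world.
Let φ = Dia Box Dia (not q and p). Evaluate φ at each world:
  s0 (successors {s1, s2, s3, s4, s5, s6}): φ is true.
  s1 (successors {s0, s1, s2, s3, s4, s5, s6}): φ is true.
  s2 (successors {s0, s1, s2, s3, s5, s6}): φ is true.
  s3 (successors {s0, s1, s2, s4, s5, s6}): φ is true.
  s4 (successors {s0, s1, s3, s6}): φ is true.
  s5 (successors {s0, s1, s2, s3, s5, s6}): φ is true.
  s6 (successors {s0, s1, s2, s3, s4, s5}): φ is true.
For instance, at s3:
  At s3: Dia Box Dia (not q and p) requires Box Dia (not q and p) at some successor in {s0, s1, s2, s4, s5, s6}.
    Box Dia (not q and p) holds at s0, so Dia Box Dia (not q and p) is true at s3.
      At s0: Box Dia (not q and p) requires Dia (not q and p) at every successor {s1, s2, s3, s4, s5, s6}.
        At s1: Dia (not q and p) is true.
        At s2: Dia (not q and p) is true.
        At s3: Dia (not q and p) is true.
        At s4: Dia (not q and p) is true.
        At s5: Dia (not q and p) is true.
        At s6: Dia (not q and p) is true.
      So Box Dia (not q and p) is true at s0.
Satisfying worlds: {s0, s1, s2, s3, s4, s5, s6}

s0, s1, s2, s3, s4, s5, s6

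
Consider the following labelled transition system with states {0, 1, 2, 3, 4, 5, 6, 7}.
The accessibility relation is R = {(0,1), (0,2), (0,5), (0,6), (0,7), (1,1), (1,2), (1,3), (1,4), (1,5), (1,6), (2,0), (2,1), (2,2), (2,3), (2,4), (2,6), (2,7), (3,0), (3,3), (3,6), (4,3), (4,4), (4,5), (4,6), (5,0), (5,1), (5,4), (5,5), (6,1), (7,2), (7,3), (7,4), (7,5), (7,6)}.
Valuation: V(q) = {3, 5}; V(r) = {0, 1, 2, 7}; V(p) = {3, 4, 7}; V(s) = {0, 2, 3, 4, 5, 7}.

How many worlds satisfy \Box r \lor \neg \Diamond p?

Recall that \Box ψ holds at a world iff ψ holds at every accessible world, and \Diamond ψ holds iff ψ holds at some accessible world.
Let φ = \Box r \lor \neg \Diamond p. Evaluate φ at each world:
  0 (successors {1, 2, 5, 6, 7}): φ is false.
  1 (successors {1, 2, 3, 4, 5, 6}): φ is false.
  2 (successors {0, 1, 2, 3, 4, 6, 7}): φ is false.
  3 (successors {0, 3, 6}): φ is false.
  4 (successors {3, 4, 5, 6}): φ is false.
  5 (successors {0, 1, 4, 5}): φ is false.
  6 (successors {1}): φ is true.
  7 (successors {2, 3, 4, 5, 6}): φ is false.
For instance, at 5:
  At 5: \Box r is false, \neg \Diamond p is false, so \Box r \lor \neg \Diamond p is false.
    At 5: \Box r requires r at every successor {0, 1, 4, 5}.
      r fails at 4, so \Box r is false at 5.
    At 5: \Diamond p is true, so \neg \Diamond p is false.
      At 5: \Diamond p requires p at some successor in {0, 1, 4, 5}.
        p holds at 4, so \Diamond p is true at 5.
Satisfying worlds: {6}

1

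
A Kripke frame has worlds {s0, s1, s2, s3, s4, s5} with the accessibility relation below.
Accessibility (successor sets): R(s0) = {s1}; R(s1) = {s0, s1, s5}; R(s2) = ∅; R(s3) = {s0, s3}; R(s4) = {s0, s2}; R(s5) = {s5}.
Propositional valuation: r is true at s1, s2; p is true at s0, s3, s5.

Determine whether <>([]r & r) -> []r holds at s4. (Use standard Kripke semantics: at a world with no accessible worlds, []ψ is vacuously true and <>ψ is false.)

At s4: <>([]r & r) is true, []r is false, so <>([]r & r) -> []r is false.
  At s4: <>([]r & r) requires []r & r at some successor in {s0, s2}.
    []r & r holds at s2, so <>([]r & r) is true at s4.
      At s2: []r is true, r is true, so []r & r is true.
  At s4: []r requires r at every successor {s0, s2}.
    r fails at s0, so []r is false at s4.

No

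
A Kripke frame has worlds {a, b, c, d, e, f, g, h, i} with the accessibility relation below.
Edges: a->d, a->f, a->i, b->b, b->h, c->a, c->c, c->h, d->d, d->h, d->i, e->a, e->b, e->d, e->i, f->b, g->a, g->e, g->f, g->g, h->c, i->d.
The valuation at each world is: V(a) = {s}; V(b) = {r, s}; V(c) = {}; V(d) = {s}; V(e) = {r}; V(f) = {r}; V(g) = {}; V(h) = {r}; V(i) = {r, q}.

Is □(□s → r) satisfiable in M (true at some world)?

Yes

Recall that □ψ holds at a world iff ψ holds at every accessible world, and ◇ψ holds iff ψ holds at some accessible world.
Let φ = □(□s → r). Evaluate φ at each world:
  a (successors {d, f, i}): φ is true.
  b (successors {b, h}): φ is true.
  c (successors {a, c, h}): φ is true.
  d (successors {d, h, i}): φ is true.
  e (successors {a, b, d, i}): φ is true.
  f (successors {b}): φ is true.
  g (successors {a, e, f, g}): φ is true.
  h (successors {c}): φ is true.
  i (successors {d}): φ is true.
Detail at a (witness):
  At a: □(□s → r) requires □s → r at every successor {d, f, i}.
      At d: □s is false, r is false, so □s → r is true.
      At f: □s is true, r is true, so □s → r is true.
      At i: □s is true, r is true, so □s → r is true.
  So □(□s → r) is true at a.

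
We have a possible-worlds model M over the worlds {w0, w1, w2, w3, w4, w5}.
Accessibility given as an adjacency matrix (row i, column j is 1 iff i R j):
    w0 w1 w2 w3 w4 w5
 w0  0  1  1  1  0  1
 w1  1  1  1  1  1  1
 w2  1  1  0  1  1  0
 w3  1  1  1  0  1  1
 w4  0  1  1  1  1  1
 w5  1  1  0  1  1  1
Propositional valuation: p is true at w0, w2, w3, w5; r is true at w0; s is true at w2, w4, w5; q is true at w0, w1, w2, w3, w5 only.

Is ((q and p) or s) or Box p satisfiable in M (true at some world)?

Yes

Let φ = ((q and p) or s) or Box p. Evaluate φ at each world:
  w0 (successors {w1, w2, w3, w5}): φ is true.
  w1 (successors {w0, w1, w2, w3, w4, w5}): φ is false.
  w2 (successors {w0, w1, w3, w4}): φ is true.
  w3 (successors {w0, w1, w2, w4, w5}): φ is true.
  w4 (successors {w1, w2, w3, w4, w5}): φ is true.
  w5 (successors {w0, w1, w3, w4, w5}): φ is true.
Detail at w0 (witness):
  At w0: (q and p) or s is true, Box p is false, so ((q and p) or s) or Box p is true.
    At w0: Box p requires p at every successor {w1, w2, w3, w5}.
      p fails at w1, so Box p is false at w0.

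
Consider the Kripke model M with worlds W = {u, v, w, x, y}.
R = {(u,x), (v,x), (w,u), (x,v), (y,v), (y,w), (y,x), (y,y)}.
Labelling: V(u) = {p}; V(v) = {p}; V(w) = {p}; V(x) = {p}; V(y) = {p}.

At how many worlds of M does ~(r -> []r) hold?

0

Let φ = ~(r -> []r). Evaluate φ at each world:
  u (successors {x}): φ is false.
  v (successors {x}): φ is false.
  w (successors {u}): φ is false.
  x (successors {v}): φ is false.
  y (successors {v, w, x, y}): φ is false.
For instance, at x:
  At x: r -> []r is true, so ~(r -> []r) is false.
    At x: r is false, []r is false, so r -> []r is true.
      At x: []r requires r at every successor {v}.
        r fails at v, so []r is false at x.
Satisfying worlds: none.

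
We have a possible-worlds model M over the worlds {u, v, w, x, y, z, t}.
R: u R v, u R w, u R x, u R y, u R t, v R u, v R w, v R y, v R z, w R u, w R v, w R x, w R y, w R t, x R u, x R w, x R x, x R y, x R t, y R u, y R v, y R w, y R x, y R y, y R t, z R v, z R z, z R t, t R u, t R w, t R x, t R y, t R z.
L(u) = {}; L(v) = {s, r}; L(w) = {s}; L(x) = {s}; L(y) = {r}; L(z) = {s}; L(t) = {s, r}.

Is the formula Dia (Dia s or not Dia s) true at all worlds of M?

Let φ = Dia (Dia s or not Dia s). Evaluate φ at each world:
  u (successors {v, w, x, y, t}): φ is true.
  v (successors {u, w, y, z}): φ is true.
  w (successors {u, v, x, y, t}): φ is true.
  x (successors {u, w, x, y, t}): φ is true.
  y (successors {u, v, w, x, y, t}): φ is true.
  z (successors {v, z, t}): φ is true.
  t (successors {u, w, x, y, z}): φ is true.
For instance, at u:
  At u: Dia (Dia s or not Dia s) requires Dia s or not Dia s at some successor in {v, w, x, y, t}.
    Dia s or not Dia s holds at v, so Dia (Dia s or not Dia s) is true at u.
      At v: Dia s is true, not Dia s is false, so Dia s or not Dia s is true.

Yes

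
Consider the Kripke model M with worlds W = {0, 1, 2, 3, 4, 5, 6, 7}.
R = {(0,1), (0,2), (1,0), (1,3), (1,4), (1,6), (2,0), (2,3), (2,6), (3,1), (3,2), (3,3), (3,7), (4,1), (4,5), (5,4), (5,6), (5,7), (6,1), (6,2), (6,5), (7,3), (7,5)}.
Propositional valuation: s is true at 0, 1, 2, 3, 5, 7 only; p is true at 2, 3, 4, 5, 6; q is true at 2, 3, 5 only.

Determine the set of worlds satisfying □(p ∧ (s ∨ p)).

Let φ = □(p ∧ (s ∨ p)). Evaluate φ at each world:
  0 (successors {1, 2}): φ is false.
  1 (successors {0, 3, 4, 6}): φ is false.
  2 (successors {0, 3, 6}): φ is false.
  3 (successors {1, 2, 3, 7}): φ is false.
  4 (successors {1, 5}): φ is false.
  5 (successors {4, 6, 7}): φ is false.
  6 (successors {1, 2, 5}): φ is false.
  7 (successors {3, 5}): φ is true.
For instance, at 7:
  At 7: □(p ∧ (s ∨ p)) requires p ∧ (s ∨ p) at every successor {3, 5}.
    At 3: p ∧ (s ∨ p) is true.
    At 5: p ∧ (s ∨ p) is true.
  So □(p ∧ (s ∨ p)) is true at 7.
Satisfying worlds: {7}

7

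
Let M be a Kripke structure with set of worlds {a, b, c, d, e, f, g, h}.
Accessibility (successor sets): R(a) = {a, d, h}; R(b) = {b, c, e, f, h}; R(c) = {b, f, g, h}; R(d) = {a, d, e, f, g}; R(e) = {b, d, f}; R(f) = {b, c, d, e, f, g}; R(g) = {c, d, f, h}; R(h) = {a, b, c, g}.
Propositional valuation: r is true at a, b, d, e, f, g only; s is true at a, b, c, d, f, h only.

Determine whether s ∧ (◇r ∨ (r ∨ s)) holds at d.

Yes

At d: s is true, ◇r ∨ (r ∨ s) is true, so s ∧ (◇r ∨ (r ∨ s)) is true.
  At d: ◇r is true, r ∨ s is true, so ◇r ∨ (r ∨ s) is true.
    At d: ◇r requires r at some successor in {a, d, e, f, g}.
      r holds at a, so ◇r is true at d.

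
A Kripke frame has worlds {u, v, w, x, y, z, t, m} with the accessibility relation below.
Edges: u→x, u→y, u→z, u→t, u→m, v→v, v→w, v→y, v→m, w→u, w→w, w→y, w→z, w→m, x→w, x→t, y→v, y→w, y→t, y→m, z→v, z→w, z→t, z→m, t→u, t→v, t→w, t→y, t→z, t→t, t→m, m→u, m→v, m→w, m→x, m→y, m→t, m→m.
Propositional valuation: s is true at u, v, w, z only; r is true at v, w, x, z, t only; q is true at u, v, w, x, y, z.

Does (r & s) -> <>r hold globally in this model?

Let φ = (r & s) -> <>r. Evaluate φ at each world:
  u (successors {x, y, z, t, m}): φ is true.
  v (successors {v, w, y, m}): φ is true.
  w (successors {u, w, y, z, m}): φ is true.
  x (successors {w, t}): φ is true.
  y (successors {v, w, t, m}): φ is true.
  z (successors {v, w, t, m}): φ is true.
  t (successors {u, v, w, y, z, t, m}): φ is true.
  m (successors {u, v, w, x, y, t, m}): φ is true.
For instance, at w:
  At w: r & s is true, <>r is true, so (r & s) -> <>r is true.
    At w: <>r requires r at some successor in {u, w, y, z, m}.
      r holds at w, so <>r is true at w.

Yes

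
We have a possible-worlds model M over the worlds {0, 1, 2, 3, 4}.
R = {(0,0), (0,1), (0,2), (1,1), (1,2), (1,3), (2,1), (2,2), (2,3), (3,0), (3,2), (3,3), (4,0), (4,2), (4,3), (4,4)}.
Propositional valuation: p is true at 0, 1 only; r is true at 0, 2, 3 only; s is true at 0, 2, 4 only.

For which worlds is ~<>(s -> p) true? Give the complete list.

none

Recall that <>ψ holds at a world iff ψ holds at some accessible world.
Let φ = ~<>(s -> p). Evaluate φ at each world:
  0 (successors {0, 1, 2}): φ is false.
  1 (successors {1, 2, 3}): φ is false.
  2 (successors {1, 2, 3}): φ is false.
  3 (successors {0, 2, 3}): φ is false.
  4 (successors {0, 2, 3, 4}): φ is false.
For instance, at 3:
  At 3: <>(s -> p) is true, so ~<>(s -> p) is false.
    At 3: <>(s -> p) requires s -> p at some successor in {0, 2, 3}.
      s -> p holds at 0, so <>(s -> p) is true at 3.
Satisfying worlds: none.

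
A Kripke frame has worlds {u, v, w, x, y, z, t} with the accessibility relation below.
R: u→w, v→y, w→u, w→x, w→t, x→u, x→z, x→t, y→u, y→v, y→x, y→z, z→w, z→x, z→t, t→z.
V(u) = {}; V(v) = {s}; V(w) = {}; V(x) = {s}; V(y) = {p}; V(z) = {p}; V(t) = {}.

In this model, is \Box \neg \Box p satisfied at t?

Yes

At t: \Box \neg \Box p requires \neg \Box p at every successor {z}.
    At z: \Box p is false, so \neg \Box p is true.
      At z: \Box p requires p at every successor {w, x, t}.
        p fails at w, so \Box p is false at z.
So \Box \neg \Box p is true at t.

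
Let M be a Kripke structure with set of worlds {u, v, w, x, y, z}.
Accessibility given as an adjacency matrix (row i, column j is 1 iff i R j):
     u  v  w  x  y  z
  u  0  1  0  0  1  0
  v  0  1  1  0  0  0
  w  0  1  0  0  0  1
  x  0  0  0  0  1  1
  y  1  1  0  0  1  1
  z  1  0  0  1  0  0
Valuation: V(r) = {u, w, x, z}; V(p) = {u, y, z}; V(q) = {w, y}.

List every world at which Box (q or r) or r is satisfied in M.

Recall that Box ψ holds at a world iff ψ holds at every accessible world, and Dia ψ holds iff ψ holds at some accessible world.
Let φ = Box (q or r) or r. Evaluate φ at each world:
  u (successors {v, y}): φ is true.
  v (successors {v, w}): φ is false.
  w (successors {v, z}): φ is true.
  x (successors {y, z}): φ is true.
  y (successors {u, v, y, z}): φ is false.
  z (successors {u, x}): φ is true.
For instance, at x:
  At x: Box (q or r) is true, r is true, so Box (q or r) or r is true.
    At x: Box (q or r) requires q or r at every successor {y, z}.
      At y: q or r is true.
      At z: q or r is true.
    So Box (q or r) is true at x.
Satisfying worlds: {u, w, x, z}

u, w, x, z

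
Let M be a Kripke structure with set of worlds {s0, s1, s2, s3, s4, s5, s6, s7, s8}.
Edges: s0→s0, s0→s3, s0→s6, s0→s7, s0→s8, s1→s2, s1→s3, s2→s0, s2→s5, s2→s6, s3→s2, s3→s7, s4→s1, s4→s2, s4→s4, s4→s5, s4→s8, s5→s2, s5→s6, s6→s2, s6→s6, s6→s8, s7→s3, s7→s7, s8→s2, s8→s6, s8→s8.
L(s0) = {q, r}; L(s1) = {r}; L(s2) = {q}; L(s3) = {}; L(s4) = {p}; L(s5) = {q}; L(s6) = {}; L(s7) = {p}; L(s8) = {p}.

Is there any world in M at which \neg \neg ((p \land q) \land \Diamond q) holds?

No

Recall that \Diamond ψ holds at a world iff ψ holds at some accessible world.
Let φ = \neg \neg ((p \land q) \land \Diamond q). Evaluate φ at each world:
  s0 (successors {s0, s3, s6, s7, s8}): φ is false.
  s1 (successors {s2, s3}): φ is false.
  s2 (successors {s0, s5, s6}): φ is false.
  s3 (successors {s2, s7}): φ is false.
  s4 (successors {s1, s2, s4, s5, s8}): φ is false.
  s5 (successors {s2, s6}): φ is false.
  s6 (successors {s2, s6, s8}): φ is false.
  s7 (successors {s3, s7}): φ is false.
  s8 (successors {s2, s6, s8}): φ is false.
For instance, at s3:
  At s3: \neg ((p \land q) \land \Diamond q) is true, so \neg \neg ((p \land q) \land \Diamond q) is false.
    At s3: (p \land q) \land \Diamond q is false, so \neg ((p \land q) \land \Diamond q) is true.
      At s3: p \land q is false, \Diamond q is true, so (p \land q) \land \Diamond q is false.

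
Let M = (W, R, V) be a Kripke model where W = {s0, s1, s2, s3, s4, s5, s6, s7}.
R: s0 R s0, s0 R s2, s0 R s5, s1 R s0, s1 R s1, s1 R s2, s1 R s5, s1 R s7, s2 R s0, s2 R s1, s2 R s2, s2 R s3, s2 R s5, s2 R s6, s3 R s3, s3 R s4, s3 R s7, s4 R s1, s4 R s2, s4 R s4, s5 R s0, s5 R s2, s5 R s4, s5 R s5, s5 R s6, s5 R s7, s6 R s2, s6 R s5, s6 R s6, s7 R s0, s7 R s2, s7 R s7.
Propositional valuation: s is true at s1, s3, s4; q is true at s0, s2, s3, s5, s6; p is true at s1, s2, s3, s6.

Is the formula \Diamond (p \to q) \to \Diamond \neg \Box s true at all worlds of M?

Let φ = \Diamond (p \to q) \to \Diamond \neg \Box s. Evaluate φ at each world:
  s0 (successors {s0, s2, s5}): φ is true.
  s1 (successors {s0, s1, s2, s5, s7}): φ is true.
  s2 (successors {s0, s1, s2, s3, s5, s6}): φ is true.
  s3 (successors {s3, s4, s7}): φ is true.
  s4 (successors {s1, s2, s4}): φ is true.
  s5 (successors {s0, s2, s4, s5, s6, s7}): φ is true.
  s6 (successors {s2, s5, s6}): φ is true.
  s7 (successors {s0, s2, s7}): φ is true.
For instance, at s2:
  At s2: \Diamond (p \to q) is true, \Diamond \neg \Box s is true, so \Diamond (p \to q) \to \Diamond \neg \Box s is true.
    At s2: \Diamond (p \to q) requires p \to q at some successor in {s0, s1, s2, s3, s5, s6}.
      p \to q holds at s0, so \Diamond (p \to q) is true at s2.
    At s2: \Diamond \neg \Box s requires \neg \Box s at some successor in {s0, s1, s2, s3, s5, s6}.
      \neg \Box s holds at s0, so \Diamond \neg \Box s is true at s2.

Yes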